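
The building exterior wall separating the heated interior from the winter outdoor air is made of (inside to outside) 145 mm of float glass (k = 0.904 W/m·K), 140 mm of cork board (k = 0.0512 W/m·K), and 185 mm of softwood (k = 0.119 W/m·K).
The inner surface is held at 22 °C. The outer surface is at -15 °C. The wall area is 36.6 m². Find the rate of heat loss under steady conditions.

Series thermal resistances:
R_float glass = L/(kA) = 0.145/(0.904×36.6) = 0.004382 K/W
R_cork board = L/(kA) = 0.14/(0.0512×36.6) = 0.07471 K/W
R_softwood = L/(kA) = 0.185/(0.119×36.6) = 0.04248 K/W
R_total = 0.1216 K/W
Q = ΔT / R_total = 37 / 0.1216

Q ≈ 304 W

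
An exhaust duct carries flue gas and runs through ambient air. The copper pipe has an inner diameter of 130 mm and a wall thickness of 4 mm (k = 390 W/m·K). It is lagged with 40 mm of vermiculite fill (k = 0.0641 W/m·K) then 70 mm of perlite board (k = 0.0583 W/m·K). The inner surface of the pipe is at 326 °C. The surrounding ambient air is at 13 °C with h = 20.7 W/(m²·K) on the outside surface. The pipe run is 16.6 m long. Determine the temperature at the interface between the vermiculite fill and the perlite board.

Treating each annulus and film as a series resistance:
R_copper pipe wall = ln(69/65)/(2π×390×16.6) = 1.468×10^-6 K/W
R_vermiculite fill = ln(109/69)/(2π×0.0641×16.6) = 0.06839 K/W
R_perlite board = ln(179/109)/(2π×0.0583×16.6) = 0.08158 K/W
R_outer film = 1/(h_o·2πr_oL) = 1/(20.7×2π×0.179×16.6) = 0.002588 K/W
R_total = 0.1526 K/W
Q = ΔT/R_total = 313/0.1526
Q = 2050 W
T_interface = T_inner − Q·ΣR(inner→interface) = 326 − 2050×0.06839

T ≈ 186 °C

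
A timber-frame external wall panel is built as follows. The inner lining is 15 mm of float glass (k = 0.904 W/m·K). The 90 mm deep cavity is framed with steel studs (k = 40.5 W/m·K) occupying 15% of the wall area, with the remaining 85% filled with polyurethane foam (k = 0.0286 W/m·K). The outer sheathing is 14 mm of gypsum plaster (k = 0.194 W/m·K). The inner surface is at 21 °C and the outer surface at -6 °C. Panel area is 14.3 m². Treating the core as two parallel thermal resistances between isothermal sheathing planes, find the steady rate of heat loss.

Sheathing layers in series; stud and cavity paths in parallel between them.
R_inner = 0.015/(0.904×14.3) = 0.00116 K/W
R_stud  = 0.09/(40.5×0.15×14.3) = 0.001036 K/W
R_cav   = 0.09/(0.0286×0.85×14.3) = 0.2589 K/W
1/R_core = 1/R_stud + 1/R_cav → R_core = 0.001032 K/W
R_outer = 0.014/(0.194×14.3) = 0.005046 K/W
R_total = 0.007239 K/W
Q = ΔT/R_total = 27/0.007239

Q ≈ 3730 W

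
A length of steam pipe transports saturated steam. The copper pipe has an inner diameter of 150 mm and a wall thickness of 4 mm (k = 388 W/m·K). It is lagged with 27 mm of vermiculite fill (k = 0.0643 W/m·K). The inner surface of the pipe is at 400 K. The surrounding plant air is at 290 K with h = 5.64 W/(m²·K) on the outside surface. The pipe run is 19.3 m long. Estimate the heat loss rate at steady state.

Q ≈ 2140 W

For a radial system each layer contributes R = ln(r_out/r_in)/(2πkL); films add R = 1/(hA).
R_copper pipe wall = ln(79/75)/(2π×388×19.3) = 1.104×10^-6 K/W
R_vermiculite fill = ln(106/79)/(2π×0.0643×19.3) = 0.0377 K/W
R_outer film = 1/(h_o·2πr_oL) = 1/(5.64×2π×0.106×19.3) = 0.01379 K/W
R_total = 0.0515 K/W
Q = ΔT/R_total = 110/0.0515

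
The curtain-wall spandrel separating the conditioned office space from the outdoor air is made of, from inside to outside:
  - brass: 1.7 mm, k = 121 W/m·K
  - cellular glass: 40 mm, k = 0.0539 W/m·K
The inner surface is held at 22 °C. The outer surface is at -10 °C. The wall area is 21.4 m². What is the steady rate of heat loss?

Treating each layer as a thermal resistance in series:
R_brass = L/(kA) = 0.0017/(121×21.4) = 6.565×10^-7 K/W
R_cellular glass = L/(kA) = 0.04/(0.0539×21.4) = 0.03468 K/W
R_total = 0.03468 K/W
Q = ΔT / R_total = 32 / 0.03468

Q ≈ 923 W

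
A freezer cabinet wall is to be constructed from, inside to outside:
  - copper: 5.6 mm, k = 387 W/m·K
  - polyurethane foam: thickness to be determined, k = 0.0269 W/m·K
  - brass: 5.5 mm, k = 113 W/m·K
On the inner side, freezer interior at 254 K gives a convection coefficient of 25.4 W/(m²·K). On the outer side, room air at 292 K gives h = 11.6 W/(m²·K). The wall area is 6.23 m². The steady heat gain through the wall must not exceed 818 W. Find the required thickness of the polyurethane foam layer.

Thermal resistances in series:
R_inner film = 1/(h_i·A) = 1/(25.4×6.23) = 0.006319 K/W
R_copper = L/(kA) = 0.0056/(387×6.23) = 2.323×10^-6 K/W
R_brass = L/(kA) = 0.0055/(113×6.23) = 7.813×10^-6 K/W
R_outer film = 1/(h_o·A) = 1/(11.6×6.23) = 0.01384 K/W
Sum of the known resistances R_other = 0.02017 K/W
Required total resistance R_tot = ΔT/Q_allow = 38/818 = 0.04645 K/W
R_polyurethane foam = R_tot − R_other = 0.02629 K/W
L = R·k·A = 0.02629×0.0269×6.23

L ≈ 4.41 mm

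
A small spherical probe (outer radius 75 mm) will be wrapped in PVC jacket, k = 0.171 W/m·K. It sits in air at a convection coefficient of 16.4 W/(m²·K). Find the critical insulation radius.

For a sphere r_cr = 2k/h = 2×0.171/16.4
r_cr = 20.9 mm; since the bare radius (75 mm) is above r_cr, any added insulation will reduce heat loss.

r_cr ≈ 20.9 mm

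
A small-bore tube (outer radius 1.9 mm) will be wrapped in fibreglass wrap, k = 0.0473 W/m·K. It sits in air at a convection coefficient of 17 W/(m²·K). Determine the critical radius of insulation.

r_cr ≈ 2.78 mm

For a cylinder r_cr = k/h = 0.0473/17
r_cr = 2.78 mm; since the bare radius (1.9 mm) is below r_cr, adding a thin layer of insulation will *increase* heat loss.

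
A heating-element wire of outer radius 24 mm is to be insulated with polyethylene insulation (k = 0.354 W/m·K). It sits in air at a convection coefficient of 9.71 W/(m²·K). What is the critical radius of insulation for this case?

For a cylinder r_cr = k/h = 0.354/9.71
r_cr = 36.5 mm; since the bare radius (24 mm) is below r_cr, adding a thin layer of insulation will *increase* heat loss.

r_cr ≈ 36.5 mm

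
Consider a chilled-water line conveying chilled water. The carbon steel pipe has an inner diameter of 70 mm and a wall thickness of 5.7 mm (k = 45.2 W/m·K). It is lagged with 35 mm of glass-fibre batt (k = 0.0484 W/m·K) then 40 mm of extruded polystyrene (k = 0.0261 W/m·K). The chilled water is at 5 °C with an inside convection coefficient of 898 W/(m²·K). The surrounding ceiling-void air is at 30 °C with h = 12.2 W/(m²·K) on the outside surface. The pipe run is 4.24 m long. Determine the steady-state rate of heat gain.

Cylindrical conduction, so R = ln(r₂/r₁)/(2πkL) per layer, in series:
R_inner film = 1/(h_i·2πr₁L) = 1/(898×2π×0.035×4.24) = 0.001194 K/W
R_carbon steel pipe wall = ln(40.7/35)/(2π×45.2×4.24) = 1.253×10^-4 K/W
R_glass-fibre batt = ln(75.7/40.7)/(2π×0.0484×4.24) = 0.4813 K/W
R_extruded polystyrene = ln(115.7/75.7)/(2π×0.0261×4.24) = 0.6101 K/W
R_outer film = 1/(h_o·2πr_oL) = 1/(12.2×2π×0.1157×4.24) = 0.02659 K/W
R_total = 1.119 K/W
Q = ΔT/R_total = 25/1.119

Q ≈ 22.3 W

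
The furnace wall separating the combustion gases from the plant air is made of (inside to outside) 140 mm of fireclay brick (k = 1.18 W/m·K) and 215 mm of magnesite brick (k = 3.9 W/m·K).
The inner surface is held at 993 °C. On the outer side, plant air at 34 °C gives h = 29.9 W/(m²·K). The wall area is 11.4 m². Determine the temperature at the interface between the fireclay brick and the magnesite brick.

T ≈ 444 °C

Series thermal resistances:
R_fireclay brick = L/(kA) = 0.14/(1.18×11.4) = 0.01041 K/W
R_magnesite brick = L/(kA) = 0.215/(3.9×11.4) = 0.004836 K/W
R_outer film = 1/(h_o·A) = 1/(29.9×11.4) = 0.002934 K/W
R_total = 0.01818 K/W;  Q = ΔT/R_total = 959/0.01818 = 52760 W
T_interface = T_inner − Q·ΣR(inner→interface) = 993 − 52800×0.01041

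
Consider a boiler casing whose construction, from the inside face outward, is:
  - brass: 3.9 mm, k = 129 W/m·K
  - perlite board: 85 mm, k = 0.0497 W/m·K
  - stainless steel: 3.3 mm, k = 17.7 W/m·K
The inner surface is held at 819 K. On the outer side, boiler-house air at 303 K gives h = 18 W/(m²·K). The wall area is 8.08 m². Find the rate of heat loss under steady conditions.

Q ≈ 2360 W

Treating each layer as a thermal resistance in series:
R_brass = L/(kA) = 0.0039/(129×8.08) = 3.742×10^-6 K/W
R_perlite board = L/(kA) = 0.085/(0.0497×8.08) = 0.2117 K/W
R_stainless steel = L/(kA) = 0.0033/(17.7×8.08) = 2.307×10^-5 K/W
R_outer film = 1/(h_o·A) = 1/(18×8.08) = 0.006876 K/W
R_total = 0.2186 K/W
Q = ΔT / R_total = 516 / 0.2186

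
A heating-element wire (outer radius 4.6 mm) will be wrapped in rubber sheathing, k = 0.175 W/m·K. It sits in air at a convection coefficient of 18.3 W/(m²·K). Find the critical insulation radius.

r_cr ≈ 9.56 mm

For a cylinder r_cr = k/h = 0.175/18.3
r_cr = 9.56 mm; since the bare radius (4.6 mm) is below r_cr, adding a thin layer of insulation will *increase* heat loss.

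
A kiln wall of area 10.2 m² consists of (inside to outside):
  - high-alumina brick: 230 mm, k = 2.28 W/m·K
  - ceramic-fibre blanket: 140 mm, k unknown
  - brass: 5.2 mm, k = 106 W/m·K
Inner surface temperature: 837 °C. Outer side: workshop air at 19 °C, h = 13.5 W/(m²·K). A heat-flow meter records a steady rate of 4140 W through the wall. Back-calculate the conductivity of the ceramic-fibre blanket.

Treating each layer as a thermal resistance in series:
R_high-alumina brick = L/(kA) = 0.23/(2.28×10.2) = 0.00989 K/W
R_brass = L/(kA) = 0.0052/(106×10.2) = 4.809×10^-6 K/W
R_outer film = 1/(h_o·A) = 1/(13.5×10.2) = 0.007262 K/W
Sum of known resistances R_other = 0.01716 K/W
Total R = ΔT/Q = 818/4140 = 0.1976 K/W
R_ceramic-fibre blanket = R_total − R_other = 0.1804 K/W
k = L/(R·A) = 0.14/(0.1804×10.2)

k ≈ 0.0761 W/(m·K)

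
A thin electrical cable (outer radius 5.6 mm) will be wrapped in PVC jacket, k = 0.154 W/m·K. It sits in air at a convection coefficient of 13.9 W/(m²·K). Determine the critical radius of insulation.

r_cr ≈ 11.1 mm

For a cylinder r_cr = k/h = 0.154/13.9
r_cr = 11.1 mm; since the bare radius (5.6 mm) is below r_cr, adding a thin layer of insulation will *increase* heat loss.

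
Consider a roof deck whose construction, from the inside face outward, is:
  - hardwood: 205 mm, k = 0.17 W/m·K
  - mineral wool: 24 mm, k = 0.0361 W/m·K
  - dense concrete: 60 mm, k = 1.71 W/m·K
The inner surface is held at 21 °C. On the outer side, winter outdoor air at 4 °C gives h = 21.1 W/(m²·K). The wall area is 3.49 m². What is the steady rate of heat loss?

Model the wall as resistances in series:
R_hardwood = L/(kA) = 0.205/(0.17×3.49) = 0.3455 K/W
R_mineral wool = L/(kA) = 0.024/(0.0361×3.49) = 0.1905 K/W
R_dense concrete = L/(kA) = 0.06/(1.71×3.49) = 0.01005 K/W
R_outer film = 1/(h_o·A) = 1/(21.1×3.49) = 0.01358 K/W
R_total = 0.5597 K/W
Q = ΔT / R_total = 17 / 0.5597

Q ≈ 30.4 W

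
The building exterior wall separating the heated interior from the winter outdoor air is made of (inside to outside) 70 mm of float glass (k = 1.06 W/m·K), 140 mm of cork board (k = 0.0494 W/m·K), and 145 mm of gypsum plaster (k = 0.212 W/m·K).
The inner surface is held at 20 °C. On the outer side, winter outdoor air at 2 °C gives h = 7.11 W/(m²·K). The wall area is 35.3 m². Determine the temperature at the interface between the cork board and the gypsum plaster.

T ≈ 5.99 °C

Using the resistance-network approach (series):
R_float glass = L/(kA) = 0.07/(1.06×35.3) = 0.001871 K/W
R_cork board = L/(kA) = 0.14/(0.0494×35.3) = 0.08028 K/W
R_gypsum plaster = L/(kA) = 0.145/(0.212×35.3) = 0.01938 K/W
R_outer film = 1/(h_o·A) = 1/(7.11×35.3) = 0.003984 K/W
R_total = 0.1055 K/W;  Q = ΔT/R_total = 18/0.1055 = 170.6 W
T_interface = T_inner − Q·ΣR(inner→interface) = 20 − 171×0.08215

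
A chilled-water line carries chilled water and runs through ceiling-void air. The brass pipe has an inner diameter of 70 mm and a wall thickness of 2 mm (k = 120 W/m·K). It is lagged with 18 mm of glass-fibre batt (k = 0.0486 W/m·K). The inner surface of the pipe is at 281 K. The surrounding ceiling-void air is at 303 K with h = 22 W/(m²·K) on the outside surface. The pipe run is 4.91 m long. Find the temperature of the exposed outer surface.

Radial resistances (cylindrical: R_cond = ln(r_o/r_i)/(2πkL), R_conv = 1/(h·2πrL)):
R_brass pipe wall = ln(37/35)/(2π×120×4.91) = 1.501×10^-5 K/W
R_glass-fibre batt = ln(55/37)/(2π×0.0486×4.91) = 0.2644 K/W
R_outer film = 1/(h_o·2πr_oL) = 1/(22×2π×0.055×4.91) = 0.02679 K/W
R_total = 0.2912 K/W
Q = ΔT/R_total = 22/0.2912
Q = 75.5 W
T_interface = T_inner + Q·ΣR(inner→interface) = 281 + 75.5×0.2644

T ≈ 301 K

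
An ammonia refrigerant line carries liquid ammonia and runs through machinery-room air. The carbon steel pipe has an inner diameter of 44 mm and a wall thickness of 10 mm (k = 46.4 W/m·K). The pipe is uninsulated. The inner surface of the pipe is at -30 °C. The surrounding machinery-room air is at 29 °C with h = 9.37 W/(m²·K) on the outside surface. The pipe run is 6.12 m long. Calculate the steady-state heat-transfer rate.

Treating each annulus and film as a series resistance:
R_carbon steel pipe wall = ln(32/22)/(2π×46.4×6.12) = 2.1×10^-4 K/W
R_outer film = 1/(h_o·2πr_oL) = 1/(9.37×2π×0.032×6.12) = 0.08673 K/W
R_total = 0.08694 K/W
Q = ΔT/R_total = 59/0.08694

Q ≈ 679 W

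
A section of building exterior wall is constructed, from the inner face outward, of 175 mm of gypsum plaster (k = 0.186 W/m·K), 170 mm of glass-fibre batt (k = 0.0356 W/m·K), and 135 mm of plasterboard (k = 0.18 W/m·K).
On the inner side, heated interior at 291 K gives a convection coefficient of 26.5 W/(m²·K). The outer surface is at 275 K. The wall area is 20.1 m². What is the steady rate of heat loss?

Model the wall as resistances in series:
R_inner film = 1/(h_i·A) = 1/(26.5×20.1) = 0.001877 K/W
R_gypsum plaster = L/(kA) = 0.175/(0.186×20.1) = 0.04681 K/W
R_glass-fibre batt = L/(kA) = 0.17/(0.0356×20.1) = 0.2376 K/W
R_plasterboard = L/(kA) = 0.135/(0.18×20.1) = 0.03731 K/W
R_total = 0.3236 K/W
Q = ΔT / R_total = 16 / 0.3236

Q ≈ 49.4 W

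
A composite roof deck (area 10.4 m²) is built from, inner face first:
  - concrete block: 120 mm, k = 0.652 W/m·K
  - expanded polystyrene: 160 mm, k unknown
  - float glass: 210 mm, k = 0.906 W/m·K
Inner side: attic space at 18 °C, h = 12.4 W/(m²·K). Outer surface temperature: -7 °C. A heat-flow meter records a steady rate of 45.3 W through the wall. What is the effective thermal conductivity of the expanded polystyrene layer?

Thermal resistances in series:
R_inner film = 1/(h_i·A) = 1/(12.4×10.4) = 0.007754 K/W
R_concrete block = L/(kA) = 0.12/(0.652×10.4) = 0.0177 K/W
R_float glass = L/(kA) = 0.21/(0.906×10.4) = 0.02229 K/W
Sum of known resistances R_other = 0.04774 K/W
Total R = ΔT/Q = 25/45.3 = 0.5519 K/W
R_expanded polystyrene = R_total − R_other = 0.5041 K/W
k = L/(R·A) = 0.16/(0.5041×10.4)

k ≈ 0.0305 W/(m·K)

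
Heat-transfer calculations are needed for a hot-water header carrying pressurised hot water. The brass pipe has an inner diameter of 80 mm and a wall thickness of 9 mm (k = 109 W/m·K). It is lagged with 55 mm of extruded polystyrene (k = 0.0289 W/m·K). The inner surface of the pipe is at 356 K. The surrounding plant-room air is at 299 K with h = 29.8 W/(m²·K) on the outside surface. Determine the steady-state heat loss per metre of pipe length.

For a radial system each layer contributes R = ln(r_out/r_in)/(2πkL); films add R = 1/(hA).
R_brass pipe wall = ln(49/40)/(2π×109×1) = 2.963×10^-4 K/W
R_extruded polystyrene = ln(104/49)/(2π×0.0289×1) = 4.144 K/W
R_outer film = 1/(h_o·2πr_oL) = 1/(29.8×2π×0.104×1) = 0.05135 K/W
R_total = 4.196 K/W
Q = ΔT/R_total = 57/4.196

q′ ≈ 13.6 W/m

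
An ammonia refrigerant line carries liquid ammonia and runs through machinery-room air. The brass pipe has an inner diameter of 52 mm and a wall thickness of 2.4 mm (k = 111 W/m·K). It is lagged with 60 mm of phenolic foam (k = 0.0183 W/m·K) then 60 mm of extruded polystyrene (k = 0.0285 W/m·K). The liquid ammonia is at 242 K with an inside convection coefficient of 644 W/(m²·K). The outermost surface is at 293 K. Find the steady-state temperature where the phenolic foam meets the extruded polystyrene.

Treating each annulus and film as a series resistance:
R_inner film = 1/(h_i·2πr₁L) = 1/(644×2π×0.026×1) = 0.009505 K/W
R_brass pipe wall = ln(28.4/26)/(2π×111×1) = 1.266×10^-4 K/W
R_phenolic foam = ln(88.4/28.4)/(2π×0.0183×1) = 9.875 K/W
R_extruded polystyrene = ln(148.4/88.4)/(2π×0.0285×1) = 2.893 K/W
R_total = 12.78 K/W
Q = ΔT/R_total = 51/12.78
Q = 3.99 W/m
T_interface = T_inner + Q·ΣR(inner→interface) = 242 + 3.99×9.885

T ≈ 281 K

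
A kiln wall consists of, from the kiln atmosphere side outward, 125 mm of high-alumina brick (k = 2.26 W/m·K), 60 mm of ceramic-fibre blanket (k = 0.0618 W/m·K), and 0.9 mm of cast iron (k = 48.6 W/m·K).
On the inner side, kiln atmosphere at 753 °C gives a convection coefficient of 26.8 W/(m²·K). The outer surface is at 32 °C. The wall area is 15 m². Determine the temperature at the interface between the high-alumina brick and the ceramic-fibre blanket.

Thermal resistances in series:
R_inner film = 1/(h_i·A) = 1/(26.8×15) = 0.002488 K/W
R_high-alumina brick = L/(kA) = 0.125/(2.26×15) = 0.003687 K/W
R_ceramic-fibre blanket = L/(kA) = 0.06/(0.0618×15) = 0.06472 K/W
R_cast iron = L/(kA) = 0.0009/(48.6×15) = 1.235×10^-6 K/W
R_total = 0.0709 K/W;  Q = ΔT/R_total = 721/0.0709 = 10170 W
T_interface = T_inner − Q·ΣR(inner→interface) = 753 − 10200×0.006175

T ≈ 690 °C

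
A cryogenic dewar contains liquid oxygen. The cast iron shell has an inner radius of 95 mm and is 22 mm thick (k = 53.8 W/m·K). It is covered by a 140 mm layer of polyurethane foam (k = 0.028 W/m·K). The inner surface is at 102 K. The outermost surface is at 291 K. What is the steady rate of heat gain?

Q ≈ 14.3 W

Spherical conduction: R = (1/r_in − 1/r_out)/(4πk) per layer; series-sum.
R_cast iron shell = (1/0.095 − 1/0.117)/(4π×53.8) = 0.002928 K/W
R_polyurethane foam = (1/0.117 − 1/0.257)/(4π×0.028) = 13.23 K/W
R_total = 13.24 K/W
Q = ΔT/R_total = 189/13.24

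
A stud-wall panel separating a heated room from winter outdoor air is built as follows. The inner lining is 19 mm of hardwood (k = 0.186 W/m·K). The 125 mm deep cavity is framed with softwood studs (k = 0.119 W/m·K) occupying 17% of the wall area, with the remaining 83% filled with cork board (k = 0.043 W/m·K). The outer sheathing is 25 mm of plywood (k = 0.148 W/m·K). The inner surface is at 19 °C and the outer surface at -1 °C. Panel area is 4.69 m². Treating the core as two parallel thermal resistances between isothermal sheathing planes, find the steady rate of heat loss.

Q ≈ 37.4 W

Sheathing layers in series; stud and cavity paths in parallel between them.
R_inner = 0.019/(0.186×4.69) = 0.02178 K/W
R_stud  = 0.125/(0.119×0.17×4.69) = 1.317 K/W
R_cav   = 0.125/(0.043×0.83×4.69) = 0.7468 K/W
1/R_core = 1/R_stud + 1/R_cav → R_core = 0.4766 K/W
R_outer = 0.025/(0.148×4.69) = 0.03602 K/W
R_total = 0.5344 K/W
Q = ΔT/R_total = 20/0.5344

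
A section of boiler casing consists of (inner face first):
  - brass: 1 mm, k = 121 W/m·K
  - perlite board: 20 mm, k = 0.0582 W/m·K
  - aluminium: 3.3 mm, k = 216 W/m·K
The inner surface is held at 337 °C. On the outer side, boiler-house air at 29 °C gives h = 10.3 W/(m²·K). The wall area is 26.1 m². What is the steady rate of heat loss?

Model the wall as resistances in series:
R_brass = L/(kA) = 0.001/(121×26.1) = 3.166×10^-7 K/W
R_perlite board = L/(kA) = 0.02/(0.0582×26.1) = 0.01317 K/W
R_aluminium = L/(kA) = 0.0033/(216×26.1) = 5.854×10^-7 K/W
R_outer film = 1/(h_o·A) = 1/(10.3×26.1) = 0.00372 K/W
R_total = 0.01689 K/W
Q = ΔT / R_total = 308 / 0.01689

Q ≈ 18200 W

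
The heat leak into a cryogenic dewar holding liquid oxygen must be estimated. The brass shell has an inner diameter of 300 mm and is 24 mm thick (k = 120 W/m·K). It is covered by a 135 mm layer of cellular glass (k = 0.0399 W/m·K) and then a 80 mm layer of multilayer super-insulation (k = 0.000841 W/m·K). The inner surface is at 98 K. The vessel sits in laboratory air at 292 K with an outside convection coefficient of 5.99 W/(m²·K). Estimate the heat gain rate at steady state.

Q ≈ 2.85 W

For a spherical shell R = (1/r₁ − 1/r₂)/(4πk); film R = 1/(h·4πr²). In series:
R_brass shell = (1/0.15 − 1/0.174)/(4π×120) = 6.098×10^-4 K/W
R_cellular glass = (1/0.174 − 1/0.309)/(4π×0.0399) = 5.008 K/W
R_multilayer super-insulation = (1/0.309 − 1/0.389)/(4π×0.000841) = 62.98 K/W
R_outer film = 1/(h·4πr_o²) = 1/(5.99×4π×0.389²) = 0.08779 K/W
R_total = 68.07 K/W
Q = ΔT/R_total = 194/68.07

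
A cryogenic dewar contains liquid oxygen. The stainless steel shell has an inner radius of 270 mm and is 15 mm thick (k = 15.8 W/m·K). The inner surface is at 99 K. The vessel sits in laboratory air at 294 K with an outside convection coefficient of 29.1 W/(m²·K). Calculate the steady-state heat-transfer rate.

Q ≈ 5630 W

For a spherical shell R = (1/r₁ − 1/r₂)/(4πk); film R = 1/(h·4πr²). In series:
R_stainless steel shell = (1/0.27 − 1/0.285)/(4π×15.8) = 9.818×10^-4 K/W
R_outer film = 1/(h·4πr_o²) = 1/(29.1×4π×0.285²) = 0.03367 K/W
R_total = 0.03465 K/W
Q = ΔT/R_total = 195/0.03465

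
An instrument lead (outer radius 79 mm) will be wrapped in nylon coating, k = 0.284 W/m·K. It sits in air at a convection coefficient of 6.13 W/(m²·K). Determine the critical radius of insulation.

r_cr ≈ 46.3 mm

For a cylinder r_cr = k/h = 0.284/6.13
r_cr = 46.3 mm; since the bare radius (79 mm) is above r_cr, any added insulation will reduce heat loss.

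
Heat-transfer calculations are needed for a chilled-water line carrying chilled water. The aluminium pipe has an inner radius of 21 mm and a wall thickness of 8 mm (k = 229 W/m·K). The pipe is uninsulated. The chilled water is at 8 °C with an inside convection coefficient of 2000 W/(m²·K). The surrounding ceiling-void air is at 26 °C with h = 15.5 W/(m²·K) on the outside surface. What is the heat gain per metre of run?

q′ ≈ 50.3 W/m

Treating each annulus and film as a series resistance:
R_inner film = 1/(h_i·2πr₁L) = 1/(2000×2π×0.021×1) = 0.003789 K/W
R_aluminium pipe wall = ln(29/21)/(2π×229×1) = 2.243×10^-4 K/W
R_outer film = 1/(h_o·2πr_oL) = 1/(15.5×2π×0.029×1) = 0.3541 K/W
R_total = 0.3581 K/W
Q = ΔT/R_total = 18/0.3581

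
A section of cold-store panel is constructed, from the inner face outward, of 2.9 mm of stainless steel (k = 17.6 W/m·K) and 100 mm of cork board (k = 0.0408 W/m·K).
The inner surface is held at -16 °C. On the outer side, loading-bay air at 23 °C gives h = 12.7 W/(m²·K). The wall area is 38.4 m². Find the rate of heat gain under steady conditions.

Model the wall as resistances in series:
R_stainless steel = L/(kA) = 0.0029/(17.6×38.4) = 4.291×10^-6 K/W
R_cork board = L/(kA) = 0.1/(0.0408×38.4) = 0.06383 K/W
R_outer film = 1/(h_o·A) = 1/(12.7×38.4) = 0.002051 K/W
R_total = 0.06588 K/W
Q = ΔT / R_total = 39 / 0.06588

Q ≈ 592 W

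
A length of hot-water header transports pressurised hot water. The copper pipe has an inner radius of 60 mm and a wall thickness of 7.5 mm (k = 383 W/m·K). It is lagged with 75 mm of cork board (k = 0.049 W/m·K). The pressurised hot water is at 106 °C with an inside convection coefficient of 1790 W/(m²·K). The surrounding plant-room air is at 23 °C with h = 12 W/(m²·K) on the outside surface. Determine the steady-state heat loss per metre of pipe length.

Cylindrical conduction, so R = ln(r₂/r₁)/(2πkL) per layer, in series:
R_inner film = 1/(h_i·2πr₁L) = 1/(1790×2π×0.06×1) = 0.001482 K/W
R_copper pipe wall = ln(67.5/60)/(2π×383×1) = 4.894×10^-5 K/W
R_cork board = ln(142.5/67.5)/(2π×0.049×1) = 2.427 K/W
R_outer film = 1/(h_o·2πr_oL) = 1/(12×2π×0.1425×1) = 0.09307 K/W
R_total = 2.522 K/W
Q = ΔT/R_total = 83/2.522

q′ ≈ 32.9 W/m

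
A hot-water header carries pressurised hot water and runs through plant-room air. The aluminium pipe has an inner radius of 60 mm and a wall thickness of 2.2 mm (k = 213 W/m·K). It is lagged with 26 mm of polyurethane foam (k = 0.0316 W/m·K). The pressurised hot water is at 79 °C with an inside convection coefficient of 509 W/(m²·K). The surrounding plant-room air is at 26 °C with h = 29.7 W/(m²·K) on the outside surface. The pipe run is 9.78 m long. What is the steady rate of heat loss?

Q ≈ 284 W

Radial resistances (cylindrical: R_cond = ln(r_o/r_i)/(2πkL), R_conv = 1/(h·2πrL)):
R_inner film = 1/(h_i·2πr₁L) = 1/(509×2π×0.06×9.78) = 5.329×10^-4 K/W
R_aluminium pipe wall = ln(62.2/60)/(2π×213×9.78) = 2.751×10^-6 K/W
R_polyurethane foam = ln(88.2/62.2)/(2π×0.0316×9.78) = 0.1799 K/W
R_outer film = 1/(h_o·2πr_oL) = 1/(29.7×2π×0.0882×9.78) = 0.006212 K/W
R_total = 0.1866 K/W
Q = ΔT/R_total = 53/0.1866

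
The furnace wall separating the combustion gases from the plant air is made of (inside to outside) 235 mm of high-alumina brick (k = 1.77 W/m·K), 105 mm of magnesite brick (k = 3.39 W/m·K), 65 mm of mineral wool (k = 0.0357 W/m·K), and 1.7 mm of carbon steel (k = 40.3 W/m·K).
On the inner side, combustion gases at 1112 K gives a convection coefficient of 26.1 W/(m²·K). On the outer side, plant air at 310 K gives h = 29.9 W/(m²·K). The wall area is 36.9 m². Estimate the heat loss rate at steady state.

Thermal resistances in series:
R_inner film = 1/(h_i·A) = 1/(26.1×36.9) = 0.001038 K/W
R_high-alumina brick = L/(kA) = 0.235/(1.77×36.9) = 0.003598 K/W
R_magnesite brick = L/(kA) = 0.105/(3.39×36.9) = 8.394×10^-4 K/W
R_mineral wool = L/(kA) = 0.065/(0.0357×36.9) = 0.04934 K/W
R_carbon steel = L/(kA) = 0.0017/(40.3×36.9) = 1.143×10^-6 K/W
R_outer film = 1/(h_o·A) = 1/(29.9×36.9) = 9.064×10^-4 K/W
R_total = 0.05573 K/W
Q = ΔT / R_total = 802 / 0.05573

Q ≈ 14400 W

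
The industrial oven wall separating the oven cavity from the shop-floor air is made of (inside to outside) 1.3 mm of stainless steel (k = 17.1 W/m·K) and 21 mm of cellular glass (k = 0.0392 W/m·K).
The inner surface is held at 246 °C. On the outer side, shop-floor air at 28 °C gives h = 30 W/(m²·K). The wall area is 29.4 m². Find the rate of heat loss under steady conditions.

Model the wall as resistances in series:
R_stainless steel = L/(kA) = 0.0013/(17.1×29.4) = 2.586×10^-6 K/W
R_cellular glass = L/(kA) = 0.021/(0.0392×29.4) = 0.01822 K/W
R_outer film = 1/(h_o·A) = 1/(30×29.4) = 0.001134 K/W
R_total = 0.01936 K/W
Q = ΔT / R_total = 218 / 0.01936

Q ≈ 11300 W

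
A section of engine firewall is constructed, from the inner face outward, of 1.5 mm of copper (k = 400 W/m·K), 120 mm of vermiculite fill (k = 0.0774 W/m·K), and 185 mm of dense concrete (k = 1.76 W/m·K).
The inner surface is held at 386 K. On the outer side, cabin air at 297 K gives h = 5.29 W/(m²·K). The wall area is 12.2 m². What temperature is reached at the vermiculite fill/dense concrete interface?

Thermal resistances in series:
R_copper = L/(kA) = 0.0015/(400×12.2) = 3.074×10^-7 K/W
R_vermiculite fill = L/(kA) = 0.12/(0.0774×12.2) = 0.1271 K/W
R_dense concrete = L/(kA) = 0.185/(1.76×12.2) = 0.008616 K/W
R_outer film = 1/(h_o·A) = 1/(5.29×12.2) = 0.01549 K/W
R_total = 0.1512 K/W;  Q = ΔT/R_total = 89/0.1512 = 588.7 W
T_interface = T_inner − Q·ΣR(inner→interface) = 386 − 589×0.1271

T ≈ 311 K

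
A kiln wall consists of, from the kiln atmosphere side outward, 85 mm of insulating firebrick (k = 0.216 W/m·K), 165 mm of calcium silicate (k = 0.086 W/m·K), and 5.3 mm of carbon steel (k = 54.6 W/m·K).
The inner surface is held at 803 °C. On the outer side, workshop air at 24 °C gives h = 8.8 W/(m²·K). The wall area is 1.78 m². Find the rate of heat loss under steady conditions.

Thermal resistances in series:
R_insulating firebrick = L/(kA) = 0.085/(0.216×1.78) = 0.2211 K/W
R_calcium silicate = L/(kA) = 0.165/(0.086×1.78) = 1.078 K/W
R_carbon steel = L/(kA) = 0.0053/(54.6×1.78) = 5.453×10^-5 K/W
R_outer film = 1/(h_o·A) = 1/(8.8×1.78) = 0.06384 K/W
R_total = 1.363 K/W
Q = ΔT / R_total = 779 / 1.363

Q ≈ 572 W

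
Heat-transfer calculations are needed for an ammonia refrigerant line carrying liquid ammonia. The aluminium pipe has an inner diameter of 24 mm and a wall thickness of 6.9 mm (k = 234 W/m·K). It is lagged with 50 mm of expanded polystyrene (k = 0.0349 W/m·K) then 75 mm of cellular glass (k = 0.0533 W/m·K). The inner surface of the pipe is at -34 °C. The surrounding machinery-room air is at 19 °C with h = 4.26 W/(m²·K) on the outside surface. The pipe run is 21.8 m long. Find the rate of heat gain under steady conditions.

Q ≈ 138 W

For a radial system each layer contributes R = ln(r_out/r_in)/(2πkL); films add R = 1/(hA).
R_aluminium pipe wall = ln(18.9/12)/(2π×234×21.8) = 1.417×10^-5 K/W
R_expanded polystyrene = ln(68.9/18.9)/(2π×0.0349×21.8) = 0.2706 K/W
R_cellular glass = ln(143.9/68.9)/(2π×0.0533×21.8) = 0.1009 K/W
R_outer film = 1/(h_o·2πr_oL) = 1/(4.26×2π×0.1439×21.8) = 0.01191 K/W
R_total = 0.3834 K/W
Q = ΔT/R_total = 53/0.3834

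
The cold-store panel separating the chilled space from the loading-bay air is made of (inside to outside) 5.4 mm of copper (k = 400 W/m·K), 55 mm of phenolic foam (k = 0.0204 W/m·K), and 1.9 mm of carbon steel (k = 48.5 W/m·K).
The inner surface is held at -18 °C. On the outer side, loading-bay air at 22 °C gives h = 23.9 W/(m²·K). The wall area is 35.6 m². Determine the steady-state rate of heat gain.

Q ≈ 520 W

Using the resistance-network approach (series):
R_copper = L/(kA) = 0.0054/(400×35.6) = 3.792×10^-7 K/W
R_phenolic foam = L/(kA) = 0.055/(0.0204×35.6) = 0.07573 K/W
R_carbon steel = L/(kA) = 0.0019/(48.5×35.6) = 1.1×10^-6 K/W
R_outer film = 1/(h_o·A) = 1/(23.9×35.6) = 0.001175 K/W
R_total = 0.07691 K/W
Q = ΔT / R_total = 40 / 0.07691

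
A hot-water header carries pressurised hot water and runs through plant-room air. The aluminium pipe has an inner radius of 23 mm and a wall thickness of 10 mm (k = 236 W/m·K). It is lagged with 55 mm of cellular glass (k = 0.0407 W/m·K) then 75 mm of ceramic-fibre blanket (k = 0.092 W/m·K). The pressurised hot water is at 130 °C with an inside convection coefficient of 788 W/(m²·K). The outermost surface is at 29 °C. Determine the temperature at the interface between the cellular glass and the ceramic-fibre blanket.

Cylindrical conduction, so R = ln(r₂/r₁)/(2πkL) per layer, in series:
R_inner film = 1/(h_i·2πr₁L) = 1/(788×2π×0.023×1) = 0.008781 K/W
R_aluminium pipe wall = ln(33/23)/(2π×236×1) = 2.435×10^-4 K/W
R_cellular glass = ln(88/33)/(2π×0.0407×1) = 3.835 K/W
R_ceramic-fibre blanket = ln(163/88)/(2π×0.092×1) = 1.066 K/W
R_total = 4.911 K/W
Q = ΔT/R_total = 101/4.911
Q = 20.6 W/m
T_interface = T_inner − Q·ΣR(inner→interface) = 130 − 20.6×3.844

T ≈ 50.9 °C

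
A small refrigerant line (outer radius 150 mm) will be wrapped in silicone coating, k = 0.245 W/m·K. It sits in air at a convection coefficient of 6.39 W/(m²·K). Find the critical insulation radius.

r_cr ≈ 38.3 mm

For a cylinder r_cr = k/h = 0.245/6.39
r_cr = 38.3 mm; since the bare radius (150 mm) is above r_cr, any added insulation will reduce heat loss.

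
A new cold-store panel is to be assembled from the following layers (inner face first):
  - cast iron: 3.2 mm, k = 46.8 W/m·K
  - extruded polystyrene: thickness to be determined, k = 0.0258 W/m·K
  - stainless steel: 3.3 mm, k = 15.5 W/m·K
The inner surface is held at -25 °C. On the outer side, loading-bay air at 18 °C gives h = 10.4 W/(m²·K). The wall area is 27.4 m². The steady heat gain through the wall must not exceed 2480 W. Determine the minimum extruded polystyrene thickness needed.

L ≈ 9.77 mm

Series thermal resistances:
R_cast iron = L/(kA) = 0.0032/(46.8×27.4) = 2.495×10^-6 K/W
R_stainless steel = L/(kA) = 0.0033/(15.5×27.4) = 7.77×10^-6 K/W
R_outer film = 1/(h_o·A) = 1/(10.4×27.4) = 0.003509 K/W
Sum of the known resistances R_other = 0.00352 K/W
Required total resistance R_tot = ΔT/Q_allow = 43/2480 = 0.01734 K/W
R_extruded polystyrene = R_tot − R_other = 0.01382 K/W
L = R·k·A = 0.01382×0.0258×27.4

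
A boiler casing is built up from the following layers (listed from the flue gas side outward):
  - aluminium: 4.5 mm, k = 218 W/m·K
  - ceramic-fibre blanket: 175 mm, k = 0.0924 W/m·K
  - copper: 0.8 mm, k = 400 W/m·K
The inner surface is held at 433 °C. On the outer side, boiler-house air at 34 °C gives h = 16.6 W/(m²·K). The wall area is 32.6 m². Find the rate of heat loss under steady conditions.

Series thermal resistances:
R_aluminium = L/(kA) = 0.0045/(218×32.6) = 6.332×10^-7 K/W
R_ceramic-fibre blanket = L/(kA) = 0.175/(0.0924×32.6) = 0.0581 K/W
R_copper = L/(kA) = 0.0008/(400×32.6) = 6.135×10^-8 K/W
R_outer film = 1/(h_o·A) = 1/(16.6×32.6) = 0.001848 K/W
R_total = 0.05994 K/W
Q = ΔT / R_total = 399 / 0.05994

Q ≈ 6660 W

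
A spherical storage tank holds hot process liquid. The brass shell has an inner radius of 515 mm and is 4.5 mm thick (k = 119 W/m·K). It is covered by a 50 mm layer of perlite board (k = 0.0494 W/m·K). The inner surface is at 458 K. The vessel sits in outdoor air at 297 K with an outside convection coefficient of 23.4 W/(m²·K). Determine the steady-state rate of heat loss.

For a spherical shell R = (1/r₁ − 1/r₂)/(4πk); film R = 1/(h·4πr²). In series:
R_brass shell = (1/0.515 − 1/0.5195)/(4π×119) = 1.125×10^-5 K/W
R_perlite board = (1/0.5195 − 1/0.5695)/(4π×0.0494) = 0.2722 K/W
R_outer film = 1/(h·4πr_o²) = 1/(23.4×4π×0.5695²) = 0.01049 K/W
R_total = 0.2827 K/W
Q = ΔT/R_total = 161/0.2827

Q ≈ 569 W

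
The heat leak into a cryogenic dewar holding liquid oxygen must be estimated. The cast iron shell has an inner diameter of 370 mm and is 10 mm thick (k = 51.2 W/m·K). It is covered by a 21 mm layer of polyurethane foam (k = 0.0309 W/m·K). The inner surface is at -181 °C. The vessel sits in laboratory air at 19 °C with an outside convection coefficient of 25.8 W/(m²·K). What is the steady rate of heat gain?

Radial (spherical) resistances in series:
R_cast iron shell = (1/0.185 − 1/0.195)/(4π×51.2) = 4.308×10^-4 K/W
R_polyurethane foam = (1/0.195 − 1/0.216)/(4π×0.0309) = 1.284 K/W
R_outer film = 1/(h·4πr_o²) = 1/(25.8×4π×0.216²) = 0.06611 K/W
R_total = 1.351 K/W
Q = ΔT/R_total = 200/1.351

Q ≈ 148 W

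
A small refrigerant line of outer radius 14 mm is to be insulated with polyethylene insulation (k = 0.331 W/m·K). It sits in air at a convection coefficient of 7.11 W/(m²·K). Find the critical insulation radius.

For a cylinder r_cr = k/h = 0.331/7.11
r_cr = 46.6 mm; since the bare radius (14 mm) is below r_cr, adding a thin layer of insulation will *increase* heat loss.

r_cr ≈ 46.6 mm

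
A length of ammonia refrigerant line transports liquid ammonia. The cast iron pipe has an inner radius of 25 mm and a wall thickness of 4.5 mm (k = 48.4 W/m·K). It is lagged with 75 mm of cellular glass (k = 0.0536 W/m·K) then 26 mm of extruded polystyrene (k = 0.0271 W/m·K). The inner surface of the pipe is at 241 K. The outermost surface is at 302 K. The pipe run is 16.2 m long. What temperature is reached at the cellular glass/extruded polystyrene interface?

Radial resistances (cylindrical: R_cond = ln(r_o/r_i)/(2πkL), R_conv = 1/(h·2πrL)):
R_cast iron pipe wall = ln(29.5/25)/(2π×48.4×16.2) = 3.36×10^-5 K/W
R_cellular glass = ln(104.5/29.5)/(2π×0.0536×16.2) = 0.2318 K/W
R_extruded polystyrene = ln(130.5/104.5)/(2π×0.0271×16.2) = 0.08055 K/W
R_total = 0.3124 K/W
Q = ΔT/R_total = 61/0.3124
Q = 195 W
T_interface = T_inner + Q·ΣR(inner→interface) = 241 + 195×0.2319

T ≈ 286 K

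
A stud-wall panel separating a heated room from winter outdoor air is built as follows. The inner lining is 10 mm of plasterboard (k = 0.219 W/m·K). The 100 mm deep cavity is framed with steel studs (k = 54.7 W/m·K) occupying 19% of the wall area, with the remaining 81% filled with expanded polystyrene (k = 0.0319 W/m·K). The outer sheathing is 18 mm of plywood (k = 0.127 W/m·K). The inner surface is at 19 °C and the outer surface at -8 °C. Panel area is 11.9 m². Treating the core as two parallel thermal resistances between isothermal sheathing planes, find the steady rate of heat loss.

Sheathing layers in series; stud and cavity paths in parallel between them.
R_inner = 0.01/(0.219×11.9) = 0.003837 K/W
R_stud  = 0.1/(54.7×0.19×11.9) = 8.086×10^-4 K/W
R_cav   = 0.1/(0.0319×0.81×11.9) = 0.3252 K/W
1/R_core = 1/R_stud + 1/R_cav → R_core = 8.066×10^-4 K/W
R_outer = 0.018/(0.127×11.9) = 0.01191 K/W
R_total = 0.01655 K/W
Q = ΔT/R_total = 27/0.01655

Q ≈ 1630 W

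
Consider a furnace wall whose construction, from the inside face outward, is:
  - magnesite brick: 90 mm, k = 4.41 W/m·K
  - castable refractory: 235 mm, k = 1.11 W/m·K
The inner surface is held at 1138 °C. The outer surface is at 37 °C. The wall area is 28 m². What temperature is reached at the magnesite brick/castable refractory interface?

Thermal resistances in series:
R_magnesite brick = L/(kA) = 0.09/(4.41×28) = 7.289×10^-4 K/W
R_castable refractory = L/(kA) = 0.235/(1.11×28) = 0.007561 K/W
R_total = 0.00829 K/W;  Q = ΔT/R_total = 1101/0.00829 = 132800 W
T_interface = T_inner − Q·ΣR(inner→interface) = 1138 − 133000×7.289×10^-4

T ≈ 1040 °C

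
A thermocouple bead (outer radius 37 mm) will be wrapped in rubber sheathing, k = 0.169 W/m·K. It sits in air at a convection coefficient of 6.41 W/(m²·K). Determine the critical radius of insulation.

r_cr ≈ 52.7 mm

For a sphere r_cr = 2k/h = 2×0.169/6.41
r_cr = 52.7 mm; since the bare radius (37 mm) is below r_cr, adding a thin layer of insulation will *increase* heat loss.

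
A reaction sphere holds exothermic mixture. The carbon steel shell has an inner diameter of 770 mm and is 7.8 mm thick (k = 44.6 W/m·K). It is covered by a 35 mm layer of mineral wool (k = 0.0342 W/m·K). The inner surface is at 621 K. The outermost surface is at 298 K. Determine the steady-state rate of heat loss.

Q ≈ 666 W

For a spherical shell R = (1/r₁ − 1/r₂)/(4πk); film R = 1/(h·4πr²). In series:
R_carbon steel shell = (1/0.385 − 1/0.3928)/(4π×44.6) = 9.203×10^-5 K/W
R_mineral wool = (1/0.3928 − 1/0.4278)/(4π×0.0342) = 0.4846 K/W
R_total = 0.4847 K/W
Q = ΔT/R_total = 323/0.4847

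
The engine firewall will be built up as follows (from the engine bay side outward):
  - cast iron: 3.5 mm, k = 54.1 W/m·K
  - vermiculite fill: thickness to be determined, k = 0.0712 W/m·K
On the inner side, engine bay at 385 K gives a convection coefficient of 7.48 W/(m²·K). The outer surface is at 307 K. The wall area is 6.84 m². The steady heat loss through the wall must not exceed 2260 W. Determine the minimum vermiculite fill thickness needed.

L ≈ 7.28 mm

Thermal resistances in series:
R_inner film = 1/(h_i·A) = 1/(7.48×6.84) = 0.01955 K/W
R_cast iron = L/(kA) = 0.0035/(54.1×6.84) = 9.458×10^-6 K/W
Sum of the known resistances R_other = 0.01955 K/W
Required total resistance R_tot = ΔT/Q_allow = 78/2260 = 0.03451 K/W
R_vermiculite fill = R_tot − R_other = 0.01496 K/W
L = R·k·A = 0.01496×0.0712×6.84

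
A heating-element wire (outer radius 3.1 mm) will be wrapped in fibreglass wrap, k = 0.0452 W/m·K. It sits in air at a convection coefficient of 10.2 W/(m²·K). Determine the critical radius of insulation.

r_cr ≈ 4.43 mm

For a cylinder r_cr = k/h = 0.0452/10.2
r_cr = 4.43 mm; since the bare radius (3.1 mm) is below r_cr, adding a thin layer of insulation will *increase* heat loss.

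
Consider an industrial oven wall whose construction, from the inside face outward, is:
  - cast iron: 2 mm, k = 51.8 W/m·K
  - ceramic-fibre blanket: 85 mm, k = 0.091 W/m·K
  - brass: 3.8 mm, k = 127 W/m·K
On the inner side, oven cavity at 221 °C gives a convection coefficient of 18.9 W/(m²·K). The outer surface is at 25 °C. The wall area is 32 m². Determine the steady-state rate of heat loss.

Q ≈ 6350 W

Model the wall as resistances in series:
R_inner film = 1/(h_i·A) = 1/(18.9×32) = 0.001653 K/W
R_cast iron = L/(kA) = 0.002/(51.8×32) = 1.207×10^-6 K/W
R_ceramic-fibre blanket = L/(kA) = 0.085/(0.091×32) = 0.02919 K/W
R_brass = L/(kA) = 0.0038/(127×32) = 9.35×10^-7 K/W
R_total = 0.03085 K/W
Q = ΔT / R_total = 196 / 0.03085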